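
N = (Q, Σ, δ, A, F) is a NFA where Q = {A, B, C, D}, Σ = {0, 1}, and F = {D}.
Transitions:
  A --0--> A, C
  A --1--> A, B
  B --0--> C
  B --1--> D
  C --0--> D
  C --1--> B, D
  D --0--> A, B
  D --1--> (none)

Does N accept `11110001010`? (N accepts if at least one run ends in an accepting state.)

rejected

Start: {A}
read 1: {A, B}
read 1: {A, B, D}
read 1: {A, B, D}
read 1: {A, B, D}
read 0: {A, B, C}
read 0: {A, C, D}
read 0: {A, B, C, D}
read 1: {A, B, D}
read 0: {A, B, C}
read 1: {A, B, D}
read 0: {A, B, C}
Reachable ∩ accepting = {} — empty.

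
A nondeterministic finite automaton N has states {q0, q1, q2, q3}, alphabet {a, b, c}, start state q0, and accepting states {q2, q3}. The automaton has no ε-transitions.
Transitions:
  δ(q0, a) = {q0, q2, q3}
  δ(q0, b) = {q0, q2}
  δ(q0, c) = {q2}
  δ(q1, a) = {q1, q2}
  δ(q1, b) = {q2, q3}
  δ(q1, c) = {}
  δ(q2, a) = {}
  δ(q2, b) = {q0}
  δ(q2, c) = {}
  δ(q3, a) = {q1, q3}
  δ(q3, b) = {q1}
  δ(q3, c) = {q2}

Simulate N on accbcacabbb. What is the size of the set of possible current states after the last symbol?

Start: {q0}
read a: {q0, q2, q3}
read c: {q2}
read c: {}
The reachable set is empty and stays empty for the remaining 8 symbols.
Final reachable set {} has 0 states.

0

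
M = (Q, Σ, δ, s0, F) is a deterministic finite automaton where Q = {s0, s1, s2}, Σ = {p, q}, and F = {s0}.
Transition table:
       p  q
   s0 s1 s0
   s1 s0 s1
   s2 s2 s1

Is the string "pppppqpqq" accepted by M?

s0 --p--> s1
s1 --p--> s0
s0 --p--> s1
s1 --p--> s0
s0 --p--> s1
s1 --q--> s1
s1 --p--> s0
s0 --q--> s0
s0 --q--> s0
End in state s0, which is an accepting state.

accepted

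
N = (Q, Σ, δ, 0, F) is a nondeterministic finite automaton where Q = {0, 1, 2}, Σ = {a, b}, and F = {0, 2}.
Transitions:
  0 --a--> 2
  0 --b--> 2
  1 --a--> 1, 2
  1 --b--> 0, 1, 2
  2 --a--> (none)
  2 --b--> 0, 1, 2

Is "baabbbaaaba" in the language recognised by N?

rejected

Start: {0}
read b: {2}
read a: {}
The reachable set is empty and stays empty for the remaining 9 symbols.
Reachable ∩ accepting = {} — empty.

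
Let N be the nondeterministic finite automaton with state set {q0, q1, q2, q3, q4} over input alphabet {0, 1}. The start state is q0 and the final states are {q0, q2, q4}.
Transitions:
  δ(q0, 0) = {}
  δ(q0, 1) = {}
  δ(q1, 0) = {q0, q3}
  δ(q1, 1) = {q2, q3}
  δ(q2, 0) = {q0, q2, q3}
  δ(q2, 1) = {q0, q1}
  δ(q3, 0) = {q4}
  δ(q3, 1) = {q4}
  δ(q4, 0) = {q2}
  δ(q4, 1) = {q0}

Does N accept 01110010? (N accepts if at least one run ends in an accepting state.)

Start: {q0}
read 0: {}
The reachable set is empty and stays empty for the remaining 7 symbols.
Reachable ∩ accepting = {} — empty.

rejected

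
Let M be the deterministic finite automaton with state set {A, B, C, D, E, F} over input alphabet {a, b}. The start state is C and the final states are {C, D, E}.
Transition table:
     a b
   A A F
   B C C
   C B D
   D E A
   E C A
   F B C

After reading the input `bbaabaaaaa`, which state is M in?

C --b--> D
D --b--> A
A --a--> A
A --a--> A
A --b--> F
F --a--> B
B --a--> C
C --a--> B
B --a--> C
C --a--> B

B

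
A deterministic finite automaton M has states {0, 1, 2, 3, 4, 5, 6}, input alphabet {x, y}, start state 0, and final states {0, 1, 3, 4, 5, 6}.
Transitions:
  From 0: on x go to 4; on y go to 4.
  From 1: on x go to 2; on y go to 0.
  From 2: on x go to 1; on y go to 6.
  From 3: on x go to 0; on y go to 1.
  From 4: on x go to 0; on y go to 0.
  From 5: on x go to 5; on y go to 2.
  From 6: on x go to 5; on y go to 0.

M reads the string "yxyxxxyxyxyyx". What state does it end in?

0 --y--> 4
4 --x--> 0
0 --y--> 4
4 --x--> 0
0 --x--> 4
4 --x--> 0
0 --y--> 4
4 --x--> 0
0 --y--> 4
4 --x--> 0
0 --y--> 4
4 --y--> 0
0 --x--> 4

4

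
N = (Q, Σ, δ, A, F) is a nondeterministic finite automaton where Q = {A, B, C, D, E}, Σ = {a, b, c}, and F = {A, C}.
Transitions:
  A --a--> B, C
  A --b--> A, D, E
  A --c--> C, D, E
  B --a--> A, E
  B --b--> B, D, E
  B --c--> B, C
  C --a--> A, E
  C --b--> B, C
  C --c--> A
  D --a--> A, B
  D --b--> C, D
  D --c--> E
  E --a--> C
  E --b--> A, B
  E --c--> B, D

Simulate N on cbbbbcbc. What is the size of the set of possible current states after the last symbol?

Start: {A}
read c: {C, D, E}
read b: {A, B, C, D}
read b: {A, B, C, D, E}
read b: {A, B, C, D, E}
read b: {A, B, C, D, E}
read c: {A, B, C, D, E}
read b: {A, B, C, D, E}
read c: {A, B, C, D, E}
Final reachable set {A, B, C, D, E} has 5 states.

5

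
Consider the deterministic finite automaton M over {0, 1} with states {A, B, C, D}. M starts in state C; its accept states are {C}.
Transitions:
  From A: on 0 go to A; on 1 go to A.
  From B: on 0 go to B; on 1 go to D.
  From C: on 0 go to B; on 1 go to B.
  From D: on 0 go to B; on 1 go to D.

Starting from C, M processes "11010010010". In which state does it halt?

B

C --1--> B
B --1--> D
D --0--> B
B --1--> D
D --0--> B
B --0--> B
B --1--> D
D --0--> B
B --0--> B
B --1--> D
D --0--> B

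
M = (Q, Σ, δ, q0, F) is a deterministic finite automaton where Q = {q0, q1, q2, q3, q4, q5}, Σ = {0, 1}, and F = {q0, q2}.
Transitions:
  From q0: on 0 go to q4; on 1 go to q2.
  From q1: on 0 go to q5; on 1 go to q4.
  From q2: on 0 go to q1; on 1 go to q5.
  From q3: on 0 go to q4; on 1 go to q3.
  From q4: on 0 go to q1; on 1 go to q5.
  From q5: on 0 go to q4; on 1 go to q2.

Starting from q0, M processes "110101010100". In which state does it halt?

q1

q0 --1--> q2
q2 --1--> q5
q5 --0--> q4
q4 --1--> q5
q5 --0--> q4
q4 --1--> q5
q5 --0--> q4
q4 --1--> q5
q5 --0--> q4
q4 --1--> q5
q5 --0--> q4
q4 --0--> q1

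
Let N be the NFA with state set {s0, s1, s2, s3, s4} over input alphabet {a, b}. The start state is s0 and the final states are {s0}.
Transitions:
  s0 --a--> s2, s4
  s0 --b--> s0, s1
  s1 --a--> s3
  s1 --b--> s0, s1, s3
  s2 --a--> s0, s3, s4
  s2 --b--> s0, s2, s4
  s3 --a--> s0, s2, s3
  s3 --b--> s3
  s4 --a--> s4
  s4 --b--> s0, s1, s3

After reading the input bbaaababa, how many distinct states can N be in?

4

Start: {s0}
read b: {s0, s1}
read b: {s0, s1, s3}
read a: {s0, s2, s3, s4}
read a: {s0, s2, s3, s4}
read a: {s0, s2, s3, s4}
read b: {s0, s1, s2, s3, s4}
read a: {s0, s2, s3, s4}
read b: {s0, s1, s2, s3, s4}
read a: {s0, s2, s3, s4}
Final reachable set {s0, s2, s3, s4} has 4 states.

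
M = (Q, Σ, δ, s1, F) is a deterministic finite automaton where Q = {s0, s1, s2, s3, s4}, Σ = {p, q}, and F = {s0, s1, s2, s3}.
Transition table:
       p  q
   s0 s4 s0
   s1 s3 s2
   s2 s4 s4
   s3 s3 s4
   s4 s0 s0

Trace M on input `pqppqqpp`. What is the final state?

s1 --p--> s3
s3 --q--> s4
s4 --p--> s0
s0 --p--> s4
s4 --q--> s0
s0 --q--> s0
s0 --p--> s4
s4 --p--> s0

s0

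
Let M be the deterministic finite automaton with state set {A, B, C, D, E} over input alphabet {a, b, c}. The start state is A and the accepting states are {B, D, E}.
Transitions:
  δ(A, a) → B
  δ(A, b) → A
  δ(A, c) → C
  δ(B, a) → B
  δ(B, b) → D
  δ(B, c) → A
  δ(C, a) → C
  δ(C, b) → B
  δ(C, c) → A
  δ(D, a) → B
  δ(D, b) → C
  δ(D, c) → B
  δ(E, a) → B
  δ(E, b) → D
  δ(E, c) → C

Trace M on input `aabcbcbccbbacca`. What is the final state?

C

A --a--> B
B --a--> B
B --b--> D
D --c--> B
B --b--> D
D --c--> B
B --b--> D
D --c--> B
B --c--> A
A --b--> A
A --b--> A
A --a--> B
B --c--> A
A --c--> C
C --a--> C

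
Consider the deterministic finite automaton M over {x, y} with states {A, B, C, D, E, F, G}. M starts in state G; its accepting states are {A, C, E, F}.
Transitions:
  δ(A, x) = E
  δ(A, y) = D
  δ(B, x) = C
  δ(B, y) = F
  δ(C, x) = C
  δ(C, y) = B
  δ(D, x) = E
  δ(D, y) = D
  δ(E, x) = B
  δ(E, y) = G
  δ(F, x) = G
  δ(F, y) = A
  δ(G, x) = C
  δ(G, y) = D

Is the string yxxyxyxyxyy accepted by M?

accepted

G --y--> D
D --x--> E
E --x--> B
B --y--> F
F --x--> G
G --y--> D
D --x--> E
E --y--> G
G --x--> C
C --y--> B
B --y--> F
End in state F, which is an accepting state.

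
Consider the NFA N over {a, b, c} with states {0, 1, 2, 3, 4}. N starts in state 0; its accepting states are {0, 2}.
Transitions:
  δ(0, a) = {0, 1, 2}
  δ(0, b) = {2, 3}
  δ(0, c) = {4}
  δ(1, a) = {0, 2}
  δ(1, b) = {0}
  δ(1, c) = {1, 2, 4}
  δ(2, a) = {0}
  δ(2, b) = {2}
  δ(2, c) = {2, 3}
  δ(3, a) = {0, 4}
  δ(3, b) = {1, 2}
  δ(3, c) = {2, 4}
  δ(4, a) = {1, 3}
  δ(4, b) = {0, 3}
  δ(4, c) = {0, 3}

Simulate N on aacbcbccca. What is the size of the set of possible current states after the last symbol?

Start: {0}
read a: {0, 1, 2}
read a: {0, 1, 2}
read c: {1, 2, 3, 4}
read b: {0, 1, 2, 3}
read c: {1, 2, 3, 4}
read b: {0, 1, 2, 3}
read c: {1, 2, 3, 4}
read c: {0, 1, 2, 3, 4}
read c: {0, 1, 2, 3, 4}
read a: {0, 1, 2, 3, 4}
Final reachable set {0, 1, 2, 3, 4} has 5 states.

5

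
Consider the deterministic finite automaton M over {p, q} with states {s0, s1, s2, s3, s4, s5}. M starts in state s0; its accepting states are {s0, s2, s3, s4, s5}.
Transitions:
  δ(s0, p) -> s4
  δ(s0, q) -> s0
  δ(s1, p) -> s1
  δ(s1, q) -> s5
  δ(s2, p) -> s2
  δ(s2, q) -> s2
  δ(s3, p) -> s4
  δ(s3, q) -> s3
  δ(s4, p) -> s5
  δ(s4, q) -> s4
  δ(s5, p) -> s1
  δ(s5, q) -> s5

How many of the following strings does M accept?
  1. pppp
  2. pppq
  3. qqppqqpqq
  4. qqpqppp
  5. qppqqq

3

pppp: rejected
pppq: accepted
qqppqqpqq: accepted
qqpqppp: rejected
qppqqq: accepted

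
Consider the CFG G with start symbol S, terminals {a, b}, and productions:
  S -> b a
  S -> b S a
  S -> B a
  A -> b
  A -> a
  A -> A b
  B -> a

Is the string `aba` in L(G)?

no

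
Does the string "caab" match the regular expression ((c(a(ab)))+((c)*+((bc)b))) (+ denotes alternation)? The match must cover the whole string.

yes

The left alternative (c(a(ab))) matches caab.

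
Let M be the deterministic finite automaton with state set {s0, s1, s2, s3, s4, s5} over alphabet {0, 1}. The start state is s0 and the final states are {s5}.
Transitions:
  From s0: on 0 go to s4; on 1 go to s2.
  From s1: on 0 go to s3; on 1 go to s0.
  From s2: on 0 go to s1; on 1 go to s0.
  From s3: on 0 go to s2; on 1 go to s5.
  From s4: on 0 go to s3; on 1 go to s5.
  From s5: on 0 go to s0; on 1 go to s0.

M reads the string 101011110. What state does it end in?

s4

s0 --1--> s2
s2 --0--> s1
s1 --1--> s0
s0 --0--> s4
s4 --1--> s5
s5 --1--> s0
s0 --1--> s2
s2 --1--> s0
s0 --0--> s4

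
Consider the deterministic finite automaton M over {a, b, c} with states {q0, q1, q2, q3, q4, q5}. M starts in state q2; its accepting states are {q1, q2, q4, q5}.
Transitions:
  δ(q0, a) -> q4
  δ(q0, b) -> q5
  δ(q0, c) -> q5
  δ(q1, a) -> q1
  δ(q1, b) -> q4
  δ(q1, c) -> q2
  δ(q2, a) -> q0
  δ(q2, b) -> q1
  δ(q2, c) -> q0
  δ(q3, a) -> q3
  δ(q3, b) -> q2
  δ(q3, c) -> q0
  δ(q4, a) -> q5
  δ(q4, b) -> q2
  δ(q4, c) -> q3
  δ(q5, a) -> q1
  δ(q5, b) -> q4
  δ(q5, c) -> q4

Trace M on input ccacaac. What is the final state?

q3

q2 --c--> q0
q0 --c--> q5
q5 --a--> q1
q1 --c--> q2
q2 --a--> q0
q0 --a--> q4
q4 --c--> q3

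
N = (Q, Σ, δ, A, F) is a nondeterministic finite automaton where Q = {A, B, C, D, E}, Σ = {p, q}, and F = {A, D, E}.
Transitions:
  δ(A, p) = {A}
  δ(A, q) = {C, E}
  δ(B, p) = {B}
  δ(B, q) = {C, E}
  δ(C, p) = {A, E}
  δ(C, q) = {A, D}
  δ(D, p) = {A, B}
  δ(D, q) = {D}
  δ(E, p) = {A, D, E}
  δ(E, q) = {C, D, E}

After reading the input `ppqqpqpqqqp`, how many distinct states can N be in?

4

Start: {A}
read p: {A}
read p: {A}
read q: {C, E}
read q: {A, C, D, E}
read p: {A, B, D, E}
read q: {C, D, E}
read p: {A, B, D, E}
read q: {C, D, E}
read q: {A, C, D, E}
read q: {A, C, D, E}
read p: {A, B, D, E}
Final reachable set {A, B, D, E} has 4 states.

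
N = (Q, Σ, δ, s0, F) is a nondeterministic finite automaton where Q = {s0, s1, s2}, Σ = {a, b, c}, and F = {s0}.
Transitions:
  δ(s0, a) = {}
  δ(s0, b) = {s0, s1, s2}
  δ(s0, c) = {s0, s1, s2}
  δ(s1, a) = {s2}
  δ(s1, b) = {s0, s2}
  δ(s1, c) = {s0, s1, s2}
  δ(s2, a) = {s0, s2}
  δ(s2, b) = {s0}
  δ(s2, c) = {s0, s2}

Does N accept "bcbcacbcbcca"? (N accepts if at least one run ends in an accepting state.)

Start: {s0}
read b: {s0, s1, s2}
read c: {s0, s1, s2}
read b: {s0, s1, s2}
read c: {s0, s1, s2}
read a: {s0, s2}
read c: {s0, s1, s2}
read b: {s0, s1, s2}
read c: {s0, s1, s2}
read b: {s0, s1, s2}
read c: {s0, s1, s2}
read c: {s0, s1, s2}
read a: {s0, s2}
Reachable ∩ accepting = {s0} — nonempty.

accepted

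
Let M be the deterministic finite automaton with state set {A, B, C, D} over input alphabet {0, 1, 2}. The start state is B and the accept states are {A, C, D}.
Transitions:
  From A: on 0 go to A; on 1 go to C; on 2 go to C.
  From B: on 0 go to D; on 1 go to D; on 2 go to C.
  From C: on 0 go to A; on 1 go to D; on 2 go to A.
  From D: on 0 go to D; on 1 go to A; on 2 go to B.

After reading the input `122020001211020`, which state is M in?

B --1--> D
D --2--> B
B --2--> C
C --0--> A
A --2--> C
C --0--> A
A --0--> A
A --0--> A
A --1--> C
C --2--> A
A --1--> C
C --1--> D
D --0--> D
D --2--> B
B --0--> D

D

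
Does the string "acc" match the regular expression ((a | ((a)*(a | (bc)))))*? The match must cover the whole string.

no

acc cannot be split into zero or more pieces each matching (a|((a)*(a|(bc)))).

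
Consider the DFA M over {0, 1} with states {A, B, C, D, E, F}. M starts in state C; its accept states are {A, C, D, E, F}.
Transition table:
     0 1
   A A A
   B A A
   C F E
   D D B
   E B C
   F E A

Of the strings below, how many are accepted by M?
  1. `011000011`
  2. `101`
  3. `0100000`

3

`011000011`: accepted
`101`: accepted
`0100000`: accepted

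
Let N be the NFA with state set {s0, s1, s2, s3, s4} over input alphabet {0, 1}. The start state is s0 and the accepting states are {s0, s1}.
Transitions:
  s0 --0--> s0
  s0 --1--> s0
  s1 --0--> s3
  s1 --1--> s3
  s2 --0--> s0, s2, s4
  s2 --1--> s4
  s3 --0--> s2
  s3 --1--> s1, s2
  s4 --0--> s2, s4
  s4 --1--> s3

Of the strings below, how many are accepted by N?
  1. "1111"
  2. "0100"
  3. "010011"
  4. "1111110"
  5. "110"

"1111": accepted
"0100": accepted
"010011": accepted
"1111110": accepted
"110": accepted

5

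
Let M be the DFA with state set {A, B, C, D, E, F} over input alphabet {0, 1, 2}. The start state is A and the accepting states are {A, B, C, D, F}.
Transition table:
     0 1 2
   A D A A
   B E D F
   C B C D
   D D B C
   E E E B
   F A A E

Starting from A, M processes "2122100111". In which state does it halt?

B

A --2--> A
A --1--> A
A --2--> A
A --2--> A
A --1--> A
A --0--> D
D --0--> D
D --1--> B
B --1--> D
D --1--> B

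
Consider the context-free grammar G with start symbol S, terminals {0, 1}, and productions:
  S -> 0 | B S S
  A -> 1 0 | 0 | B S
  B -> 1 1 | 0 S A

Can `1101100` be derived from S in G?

yes

S ⇒ BSS ⇒ 11SS ⇒ 110S ⇒ 110BSS ⇒ 11011SS ⇒ 110110S ⇒ 1101100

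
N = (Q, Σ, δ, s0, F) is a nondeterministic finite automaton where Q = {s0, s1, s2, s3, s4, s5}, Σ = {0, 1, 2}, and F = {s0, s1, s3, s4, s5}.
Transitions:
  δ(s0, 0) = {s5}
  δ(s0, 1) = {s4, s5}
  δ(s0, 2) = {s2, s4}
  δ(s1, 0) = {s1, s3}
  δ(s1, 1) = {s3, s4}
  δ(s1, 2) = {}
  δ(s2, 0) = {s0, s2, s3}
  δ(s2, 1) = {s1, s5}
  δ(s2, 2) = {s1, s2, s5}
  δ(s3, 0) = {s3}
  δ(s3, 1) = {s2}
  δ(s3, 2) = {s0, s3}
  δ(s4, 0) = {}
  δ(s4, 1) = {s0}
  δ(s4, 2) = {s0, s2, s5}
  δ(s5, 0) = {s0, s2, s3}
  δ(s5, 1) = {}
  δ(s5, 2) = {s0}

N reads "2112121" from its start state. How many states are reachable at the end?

Start: {s0}
read 2: {s2, s4}
read 1: {s0, s1, s5}
read 1: {s3, s4, s5}
read 2: {s0, s2, s3, s5}
read 1: {s1, s2, s4, s5}
read 2: {s0, s1, s2, s5}
read 1: {s1, s3, s4, s5}
Final reachable set {s1, s3, s4, s5} has 4 states.

4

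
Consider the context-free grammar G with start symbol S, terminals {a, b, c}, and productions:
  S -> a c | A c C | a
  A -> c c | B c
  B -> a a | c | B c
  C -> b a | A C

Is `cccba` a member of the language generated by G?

S ⇒ AcC ⇒ cccC ⇒ cccba

yes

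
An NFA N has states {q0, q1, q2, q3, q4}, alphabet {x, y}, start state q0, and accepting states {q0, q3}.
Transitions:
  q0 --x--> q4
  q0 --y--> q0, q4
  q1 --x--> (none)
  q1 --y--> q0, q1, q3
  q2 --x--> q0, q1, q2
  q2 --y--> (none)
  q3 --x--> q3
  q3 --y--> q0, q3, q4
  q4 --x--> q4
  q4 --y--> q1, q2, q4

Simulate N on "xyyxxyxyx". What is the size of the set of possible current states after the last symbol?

Start: {q0}
read x: {q4}
read y: {q1, q2, q4}
read y: {q0, q1, q2, q3, q4}
read x: {q0, q1, q2, q3, q4}
read x: {q0, q1, q2, q3, q4}
read y: {q0, q1, q2, q3, q4}
read x: {q0, q1, q2, q3, q4}
read y: {q0, q1, q2, q3, q4}
read x: {q0, q1, q2, q3, q4}
Final reachable set {q0, q1, q2, q3, q4} has 5 states.

5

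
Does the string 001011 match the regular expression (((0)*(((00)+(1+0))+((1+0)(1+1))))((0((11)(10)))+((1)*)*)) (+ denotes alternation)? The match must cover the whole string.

no

No split of 001011 into u·v has ((0)*(((00)+(1+0))+((1+0)(1+1)))) matching u and ((0((11)(10)))+((1)*)*) matching v.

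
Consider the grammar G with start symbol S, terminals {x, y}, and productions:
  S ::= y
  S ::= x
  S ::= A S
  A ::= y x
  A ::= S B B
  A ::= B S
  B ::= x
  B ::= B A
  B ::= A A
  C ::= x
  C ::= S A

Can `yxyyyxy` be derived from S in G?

no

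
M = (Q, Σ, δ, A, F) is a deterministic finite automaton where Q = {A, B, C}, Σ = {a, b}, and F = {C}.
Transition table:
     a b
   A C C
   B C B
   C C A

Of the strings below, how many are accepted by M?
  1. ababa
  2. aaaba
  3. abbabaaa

3

ababa: accepted
aaaba: accepted
abbabaaa: accepted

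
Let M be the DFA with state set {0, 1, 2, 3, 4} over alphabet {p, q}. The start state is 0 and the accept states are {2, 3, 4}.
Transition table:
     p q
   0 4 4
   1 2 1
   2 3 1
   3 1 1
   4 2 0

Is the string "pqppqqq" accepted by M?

rejected

0 --p--> 4
4 --q--> 0
0 --p--> 4
4 --p--> 2
2 --q--> 1
1 --q--> 1
1 --q--> 1
End in state 1, which is not an accepting state.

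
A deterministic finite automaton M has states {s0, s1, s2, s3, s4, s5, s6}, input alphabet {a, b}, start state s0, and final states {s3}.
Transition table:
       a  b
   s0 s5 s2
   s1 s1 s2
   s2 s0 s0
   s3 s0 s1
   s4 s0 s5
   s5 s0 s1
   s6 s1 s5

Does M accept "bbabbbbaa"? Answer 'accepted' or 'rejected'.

s0 --b--> s2
s2 --b--> s0
s0 --a--> s5
s5 --b--> s1
s1 --b--> s2
s2 --b--> s0
s0 --b--> s2
s2 --a--> s0
s0 --a--> s5
End in state s5, which is not an accepting state.

rejected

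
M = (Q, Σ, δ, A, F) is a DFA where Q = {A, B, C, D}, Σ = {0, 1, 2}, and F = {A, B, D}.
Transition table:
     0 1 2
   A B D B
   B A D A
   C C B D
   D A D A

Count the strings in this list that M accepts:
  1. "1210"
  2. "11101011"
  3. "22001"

"1210": accepted
"11101011": accepted
"22001": accepted

3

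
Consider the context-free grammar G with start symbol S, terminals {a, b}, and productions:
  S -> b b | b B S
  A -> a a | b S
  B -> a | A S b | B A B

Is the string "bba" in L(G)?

no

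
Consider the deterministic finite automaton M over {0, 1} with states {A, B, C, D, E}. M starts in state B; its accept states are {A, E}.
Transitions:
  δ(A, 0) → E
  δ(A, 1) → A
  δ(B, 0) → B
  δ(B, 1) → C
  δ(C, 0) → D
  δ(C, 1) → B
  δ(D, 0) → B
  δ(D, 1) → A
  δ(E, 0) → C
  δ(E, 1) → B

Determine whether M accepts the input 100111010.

accepted

B --1--> C
C --0--> D
D --0--> B
B --1--> C
C --1--> B
B --1--> C
C --0--> D
D --1--> A
A --0--> E
End in state E, which is an accepting state.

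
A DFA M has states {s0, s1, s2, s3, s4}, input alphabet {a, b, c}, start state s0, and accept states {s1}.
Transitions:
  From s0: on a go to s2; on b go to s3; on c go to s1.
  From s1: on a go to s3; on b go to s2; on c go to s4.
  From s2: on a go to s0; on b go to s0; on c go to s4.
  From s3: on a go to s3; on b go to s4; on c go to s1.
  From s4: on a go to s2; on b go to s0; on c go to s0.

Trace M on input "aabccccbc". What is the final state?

s0 --a--> s2
s2 --a--> s0
s0 --b--> s3
s3 --c--> s1
s1 --c--> s4
s4 --c--> s0
s0 --c--> s1
s1 --b--> s2
s2 --c--> s4

s4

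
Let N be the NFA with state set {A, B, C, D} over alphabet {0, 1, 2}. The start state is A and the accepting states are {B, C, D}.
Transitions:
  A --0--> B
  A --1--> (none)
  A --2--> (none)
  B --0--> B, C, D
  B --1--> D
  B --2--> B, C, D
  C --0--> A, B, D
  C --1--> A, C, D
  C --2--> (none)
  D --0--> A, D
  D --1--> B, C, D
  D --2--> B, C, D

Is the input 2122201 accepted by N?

Start: {A}
read 2: {}
The reachable set is empty and stays empty for the remaining 6 symbols.
Reachable ∩ accepting = {} — empty.

rejected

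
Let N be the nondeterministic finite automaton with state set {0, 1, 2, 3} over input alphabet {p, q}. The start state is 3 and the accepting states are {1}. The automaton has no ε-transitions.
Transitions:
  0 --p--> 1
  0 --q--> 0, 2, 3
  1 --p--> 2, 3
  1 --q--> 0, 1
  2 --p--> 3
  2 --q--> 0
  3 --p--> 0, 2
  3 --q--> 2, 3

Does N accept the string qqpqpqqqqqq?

Start: {3}
read q: {2, 3}
read q: {0, 2, 3}
read p: {0, 1, 2, 3}
read q: {0, 1, 2, 3}
read p: {0, 1, 2, 3}
read q: {0, 1, 2, 3}
read q: {0, 1, 2, 3}
read q: {0, 1, 2, 3}
read q: {0, 1, 2, 3}
read q: {0, 1, 2, 3}
read q: {0, 1, 2, 3}
Reachable ∩ accepting = {1} — nonempty.

accepted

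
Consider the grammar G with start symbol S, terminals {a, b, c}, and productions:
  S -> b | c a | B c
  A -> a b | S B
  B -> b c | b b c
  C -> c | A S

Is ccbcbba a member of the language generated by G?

no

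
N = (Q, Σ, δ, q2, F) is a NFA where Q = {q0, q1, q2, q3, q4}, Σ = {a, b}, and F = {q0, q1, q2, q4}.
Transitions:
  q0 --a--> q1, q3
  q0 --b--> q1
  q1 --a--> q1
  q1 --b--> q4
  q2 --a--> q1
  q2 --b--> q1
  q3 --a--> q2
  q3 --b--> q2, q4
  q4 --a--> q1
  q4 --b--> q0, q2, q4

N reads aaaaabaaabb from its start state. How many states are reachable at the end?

3

Start: {q2}
read a: {q1}
read a: {q1}
read a: {q1}
read a: {q1}
read a: {q1}
read b: {q4}
read a: {q1}
read a: {q1}
read a: {q1}
read b: {q4}
read b: {q0, q2, q4}
Final reachable set {q0, q2, q4} has 3 states.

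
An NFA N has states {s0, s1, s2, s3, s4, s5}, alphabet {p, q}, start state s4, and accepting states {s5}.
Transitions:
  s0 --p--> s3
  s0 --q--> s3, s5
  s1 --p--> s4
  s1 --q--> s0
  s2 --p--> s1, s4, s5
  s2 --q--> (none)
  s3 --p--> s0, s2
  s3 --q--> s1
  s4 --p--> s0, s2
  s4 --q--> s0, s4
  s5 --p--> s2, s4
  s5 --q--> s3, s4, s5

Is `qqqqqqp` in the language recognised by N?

Start: {s4}
read q: {s0, s4}
read q: {s0, s3, s4, s5}
read q: {s0, s1, s3, s4, s5}
read q: {s0, s1, s3, s4, s5}
read q: {s0, s1, s3, s4, s5}
read q: {s0, s1, s3, s4, s5}
read p: {s0, s2, s3, s4}
Reachable ∩ accepting = {} — empty.

rejected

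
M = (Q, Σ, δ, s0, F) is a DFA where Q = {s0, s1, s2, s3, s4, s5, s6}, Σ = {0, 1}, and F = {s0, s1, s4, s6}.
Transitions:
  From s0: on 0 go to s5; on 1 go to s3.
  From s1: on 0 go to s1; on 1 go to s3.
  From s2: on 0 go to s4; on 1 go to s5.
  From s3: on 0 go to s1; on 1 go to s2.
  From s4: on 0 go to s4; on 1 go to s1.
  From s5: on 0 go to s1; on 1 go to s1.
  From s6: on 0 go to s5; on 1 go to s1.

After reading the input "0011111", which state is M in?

s0 --0--> s5
s5 --0--> s1
s1 --1--> s3
s3 --1--> s2
s2 --1--> s5
s5 --1--> s1
s1 --1--> s3

s3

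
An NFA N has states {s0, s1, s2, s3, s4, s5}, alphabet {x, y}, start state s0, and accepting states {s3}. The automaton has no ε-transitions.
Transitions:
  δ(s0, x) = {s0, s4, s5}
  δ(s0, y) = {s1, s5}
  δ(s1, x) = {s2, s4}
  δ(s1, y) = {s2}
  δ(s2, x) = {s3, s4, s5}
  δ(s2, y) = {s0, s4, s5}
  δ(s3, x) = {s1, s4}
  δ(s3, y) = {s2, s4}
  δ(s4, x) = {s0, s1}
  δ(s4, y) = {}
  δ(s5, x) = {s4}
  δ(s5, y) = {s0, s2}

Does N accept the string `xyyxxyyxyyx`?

accepted

Start: {s0}
read x: {s0, s4, s5}
read y: {s0, s1, s2, s5}
read y: {s0, s1, s2, s4, s5}
read x: {s0, s1, s2, s3, s4, s5}
read x: {s0, s1, s2, s3, s4, s5}
read y: {s0, s1, s2, s4, s5}
read y: {s0, s1, s2, s4, s5}
read x: {s0, s1, s2, s3, s4, s5}
read y: {s0, s1, s2, s4, s5}
read y: {s0, s1, s2, s4, s5}
read x: {s0, s1, s2, s3, s4, s5}
Reachable ∩ accepting = {s3} — nonempty.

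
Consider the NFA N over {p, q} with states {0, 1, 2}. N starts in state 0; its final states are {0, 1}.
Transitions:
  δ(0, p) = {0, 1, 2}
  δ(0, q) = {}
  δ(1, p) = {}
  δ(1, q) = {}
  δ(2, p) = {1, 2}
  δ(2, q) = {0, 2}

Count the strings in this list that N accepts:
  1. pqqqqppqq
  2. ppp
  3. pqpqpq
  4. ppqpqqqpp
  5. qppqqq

pqqqqppqq: accepted
ppp: accepted
pqpqpq: accepted
ppqpqqqpp: accepted
qppqqq: rejected

4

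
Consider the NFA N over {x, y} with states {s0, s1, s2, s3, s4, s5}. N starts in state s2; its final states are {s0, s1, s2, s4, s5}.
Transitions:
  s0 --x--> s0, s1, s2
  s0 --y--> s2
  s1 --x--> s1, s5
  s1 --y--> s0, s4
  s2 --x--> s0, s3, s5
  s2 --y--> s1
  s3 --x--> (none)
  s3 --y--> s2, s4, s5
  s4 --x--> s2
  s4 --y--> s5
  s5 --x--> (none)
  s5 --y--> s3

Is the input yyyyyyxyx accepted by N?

accepted

Start: {s2}
read y: {s1}
read y: {s0, s4}
read y: {s2, s5}
read y: {s1, s3}
read y: {s0, s2, s4, s5}
read y: {s1, s2, s3, s5}
read x: {s0, s1, s3, s5}
read y: {s0, s2, s3, s4, s5}
read x: {s0, s1, s2, s3, s5}
Reachable ∩ accepting = {s0, s1, s2, s5} — nonempty.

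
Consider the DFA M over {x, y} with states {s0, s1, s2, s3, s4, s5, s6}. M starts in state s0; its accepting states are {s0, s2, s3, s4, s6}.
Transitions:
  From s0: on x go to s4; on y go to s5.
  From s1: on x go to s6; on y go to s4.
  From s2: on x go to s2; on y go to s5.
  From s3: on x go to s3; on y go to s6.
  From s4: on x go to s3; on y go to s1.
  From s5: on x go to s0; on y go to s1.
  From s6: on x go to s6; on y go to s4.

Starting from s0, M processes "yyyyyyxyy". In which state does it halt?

s0 --y--> s5
s5 --y--> s1
s1 --y--> s4
s4 --y--> s1
s1 --y--> s4
s4 --y--> s1
s1 --x--> s6
s6 --y--> s4
s4 --y--> s1

s1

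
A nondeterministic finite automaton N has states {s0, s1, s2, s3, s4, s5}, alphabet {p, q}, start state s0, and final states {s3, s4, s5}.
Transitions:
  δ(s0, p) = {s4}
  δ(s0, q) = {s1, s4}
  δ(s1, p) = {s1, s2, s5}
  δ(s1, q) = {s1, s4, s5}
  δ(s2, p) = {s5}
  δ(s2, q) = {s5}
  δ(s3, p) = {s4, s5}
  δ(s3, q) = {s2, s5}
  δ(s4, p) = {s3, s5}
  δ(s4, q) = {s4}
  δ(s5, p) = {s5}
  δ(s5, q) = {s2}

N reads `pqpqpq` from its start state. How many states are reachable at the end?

1

Start: {s0}
read p: {s4}
read q: {s4}
read p: {s3, s5}
read q: {s2, s5}
read p: {s5}
read q: {s2}
Final reachable set {s2} has 1 state.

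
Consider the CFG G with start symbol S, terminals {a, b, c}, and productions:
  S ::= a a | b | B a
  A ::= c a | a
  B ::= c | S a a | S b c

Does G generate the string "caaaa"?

S ⇒ Ba ⇒ Saaa ⇒ Baaaa ⇒ caaaa

yes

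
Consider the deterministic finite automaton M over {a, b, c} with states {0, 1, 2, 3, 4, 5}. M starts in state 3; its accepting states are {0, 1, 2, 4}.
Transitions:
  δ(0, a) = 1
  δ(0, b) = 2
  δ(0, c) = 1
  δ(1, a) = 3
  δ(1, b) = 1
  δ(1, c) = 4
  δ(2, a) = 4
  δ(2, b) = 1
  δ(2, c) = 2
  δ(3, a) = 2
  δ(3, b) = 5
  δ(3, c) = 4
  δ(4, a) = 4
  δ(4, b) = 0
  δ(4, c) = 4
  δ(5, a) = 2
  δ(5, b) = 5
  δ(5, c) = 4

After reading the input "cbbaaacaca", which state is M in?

3 --c--> 4
4 --b--> 0
0 --b--> 2
2 --a--> 4
4 --a--> 4
4 --a--> 4
4 --c--> 4
4 --a--> 4
4 --c--> 4
4 --a--> 4

4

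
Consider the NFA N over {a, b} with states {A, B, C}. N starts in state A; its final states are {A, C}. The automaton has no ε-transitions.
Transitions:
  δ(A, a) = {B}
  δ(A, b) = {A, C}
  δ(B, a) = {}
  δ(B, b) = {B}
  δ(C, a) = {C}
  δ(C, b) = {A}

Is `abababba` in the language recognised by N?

rejected

Start: {A}
read a: {B}
read b: {B}
read a: {}
The reachable set is empty and stays empty for the remaining 5 symbols.
Reachable ∩ accepting = {} — empty.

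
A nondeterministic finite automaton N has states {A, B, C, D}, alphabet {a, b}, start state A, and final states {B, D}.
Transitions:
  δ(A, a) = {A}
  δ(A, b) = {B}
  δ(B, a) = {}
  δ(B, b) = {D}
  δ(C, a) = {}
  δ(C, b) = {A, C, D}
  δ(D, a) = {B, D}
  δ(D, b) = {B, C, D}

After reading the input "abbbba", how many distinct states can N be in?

Start: {A}
read a: {A}
read b: {B}
read b: {D}
read b: {B, C, D}
read b: {A, B, C, D}
read a: {A, B, D}
Final reachable set {A, B, D} has 3 states.

3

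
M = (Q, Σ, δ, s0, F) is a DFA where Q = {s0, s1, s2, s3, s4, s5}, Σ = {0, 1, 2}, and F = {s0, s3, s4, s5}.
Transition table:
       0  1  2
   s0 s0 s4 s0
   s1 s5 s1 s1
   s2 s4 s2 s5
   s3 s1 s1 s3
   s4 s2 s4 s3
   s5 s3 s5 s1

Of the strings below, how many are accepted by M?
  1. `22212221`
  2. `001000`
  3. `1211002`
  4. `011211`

1

`22212221`: rejected
`001000`: rejected
`1211002`: accepted
`011211`: rejected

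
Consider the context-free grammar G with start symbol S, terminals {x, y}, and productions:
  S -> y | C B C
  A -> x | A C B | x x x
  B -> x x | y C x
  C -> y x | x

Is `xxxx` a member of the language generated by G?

S ⇒ CBC ⇒ xBC ⇒ xxxC ⇒ xxxx

yes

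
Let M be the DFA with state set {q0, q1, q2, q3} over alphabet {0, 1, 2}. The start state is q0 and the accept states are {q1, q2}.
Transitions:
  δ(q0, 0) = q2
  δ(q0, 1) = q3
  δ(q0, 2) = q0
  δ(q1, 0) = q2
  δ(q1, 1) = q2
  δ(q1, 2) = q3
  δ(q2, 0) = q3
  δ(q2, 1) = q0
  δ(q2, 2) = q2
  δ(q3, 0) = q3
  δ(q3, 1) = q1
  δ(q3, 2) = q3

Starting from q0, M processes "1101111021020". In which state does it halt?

q3

q0 --1--> q3
q3 --1--> q1
q1 --0--> q2
q2 --1--> q0
q0 --1--> q3
q3 --1--> q1
q1 --1--> q2
q2 --0--> q3
q3 --2--> q3
q3 --1--> q1
q1 --0--> q2
q2 --2--> q2
q2 --0--> q3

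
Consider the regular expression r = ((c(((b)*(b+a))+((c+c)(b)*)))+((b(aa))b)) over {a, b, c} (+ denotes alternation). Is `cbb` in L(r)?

yes

The left alternative (c(((b)*(b+a))+((c+c)(b)*))) matches cbb.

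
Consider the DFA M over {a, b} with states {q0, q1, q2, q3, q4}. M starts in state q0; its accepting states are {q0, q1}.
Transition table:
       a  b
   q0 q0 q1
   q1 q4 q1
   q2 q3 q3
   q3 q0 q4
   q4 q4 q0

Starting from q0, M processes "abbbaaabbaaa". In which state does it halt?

q4

q0 --a--> q0
q0 --b--> q1
q1 --b--> q1
q1 --b--> q1
q1 --a--> q4
q4 --a--> q4
q4 --a--> q4
q4 --b--> q0
q0 --b--> q1
q1 --a--> q4
q4 --a--> q4
q4 --a--> q4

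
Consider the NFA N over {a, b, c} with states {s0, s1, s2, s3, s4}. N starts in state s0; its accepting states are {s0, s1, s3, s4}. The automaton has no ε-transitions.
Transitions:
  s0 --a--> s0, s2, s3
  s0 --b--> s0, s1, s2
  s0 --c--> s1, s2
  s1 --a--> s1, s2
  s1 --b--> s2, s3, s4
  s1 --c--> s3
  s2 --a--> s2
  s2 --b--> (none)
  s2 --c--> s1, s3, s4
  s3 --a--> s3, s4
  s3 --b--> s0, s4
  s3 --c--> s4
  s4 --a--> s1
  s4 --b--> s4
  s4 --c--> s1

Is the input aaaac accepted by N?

accepted

Start: {s0}
read a: {s0, s2, s3}
read a: {s0, s2, s3, s4}
read a: {s0, s1, s2, s3, s4}
read a: {s0, s1, s2, s3, s4}
read c: {s1, s2, s3, s4}
Reachable ∩ accepting = {s1, s3, s4} — nonempty.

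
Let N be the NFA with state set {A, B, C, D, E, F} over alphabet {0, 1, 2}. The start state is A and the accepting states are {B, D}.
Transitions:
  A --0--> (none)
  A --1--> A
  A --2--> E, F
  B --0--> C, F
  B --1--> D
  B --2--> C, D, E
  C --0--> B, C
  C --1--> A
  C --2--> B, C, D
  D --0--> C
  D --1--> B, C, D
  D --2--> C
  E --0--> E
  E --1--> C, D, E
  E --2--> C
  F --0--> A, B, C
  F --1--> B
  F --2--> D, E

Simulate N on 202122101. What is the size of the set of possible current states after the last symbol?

Start: {A}
read 2: {E, F}
read 0: {A, B, C, E}
read 2: {B, C, D, E, F}
read 1: {A, B, C, D, E}
read 2: {B, C, D, E, F}
read 2: {B, C, D, E}
read 1: {A, B, C, D, E}
read 0: {B, C, E, F}
read 1: {A, B, C, D, E}
Final reachable set {A, B, C, D, E} has 5 states.

5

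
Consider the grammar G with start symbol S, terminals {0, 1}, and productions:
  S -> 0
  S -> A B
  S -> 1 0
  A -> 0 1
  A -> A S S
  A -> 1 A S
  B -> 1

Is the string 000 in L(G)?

no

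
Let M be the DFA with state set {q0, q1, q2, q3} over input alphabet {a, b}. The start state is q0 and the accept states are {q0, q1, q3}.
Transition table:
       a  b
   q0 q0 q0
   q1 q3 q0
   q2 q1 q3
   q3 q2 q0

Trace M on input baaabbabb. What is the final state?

q0 --b--> q0
q0 --a--> q0
q0 --a--> q0
q0 --a--> q0
q0 --b--> q0
q0 --b--> q0
q0 --a--> q0
q0 --b--> q0
q0 --b--> q0

q0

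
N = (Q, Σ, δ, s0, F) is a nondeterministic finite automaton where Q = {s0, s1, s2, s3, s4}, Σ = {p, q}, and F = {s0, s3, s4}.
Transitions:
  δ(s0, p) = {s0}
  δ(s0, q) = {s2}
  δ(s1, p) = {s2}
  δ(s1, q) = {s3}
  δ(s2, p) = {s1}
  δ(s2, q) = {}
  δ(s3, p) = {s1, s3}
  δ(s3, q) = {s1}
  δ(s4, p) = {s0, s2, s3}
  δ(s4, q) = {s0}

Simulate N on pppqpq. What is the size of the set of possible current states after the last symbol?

Start: {s0}
read p: {s0}
read p: {s0}
read p: {s0}
read q: {s2}
read p: {s1}
read q: {s3}
Final reachable set {s3} has 1 state.

1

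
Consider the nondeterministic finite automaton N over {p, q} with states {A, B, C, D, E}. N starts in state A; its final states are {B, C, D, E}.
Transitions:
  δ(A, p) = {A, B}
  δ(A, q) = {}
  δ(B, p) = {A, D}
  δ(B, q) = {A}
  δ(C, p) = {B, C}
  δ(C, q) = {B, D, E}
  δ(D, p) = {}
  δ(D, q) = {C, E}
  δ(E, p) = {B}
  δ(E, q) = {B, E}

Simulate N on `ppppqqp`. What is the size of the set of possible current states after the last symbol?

3

Start: {A}
read p: {A, B}
read p: {A, B, D}
read p: {A, B, D}
read p: {A, B, D}
read q: {A, C, E}
read q: {B, D, E}
read p: {A, B, D}
Final reachable set {A, B, D} has 3 states.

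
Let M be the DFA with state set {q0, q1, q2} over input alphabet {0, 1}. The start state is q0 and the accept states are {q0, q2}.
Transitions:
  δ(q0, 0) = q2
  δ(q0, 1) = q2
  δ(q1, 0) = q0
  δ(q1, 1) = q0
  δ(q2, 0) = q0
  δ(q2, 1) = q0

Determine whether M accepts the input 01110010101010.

q0 --0--> q2
q2 --1--> q0
q0 --1--> q2
q2 --1--> q0
q0 --0--> q2
q2 --0--> q0
q0 --1--> q2
q2 --0--> q0
q0 --1--> q2
q2 --0--> q0
q0 --1--> q2
q2 --0--> q0
q0 --1--> q2
q2 --0--> q0
End in state q0, which is an accepting state.

accepted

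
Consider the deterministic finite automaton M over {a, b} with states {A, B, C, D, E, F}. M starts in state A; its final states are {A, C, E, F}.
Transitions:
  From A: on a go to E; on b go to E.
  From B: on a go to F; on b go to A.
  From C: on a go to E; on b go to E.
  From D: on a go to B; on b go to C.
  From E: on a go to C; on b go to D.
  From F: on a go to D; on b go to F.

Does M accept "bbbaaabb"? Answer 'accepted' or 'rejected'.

A --b--> E
E --b--> D
D --b--> C
C --a--> E
E --a--> C
C --a--> E
E --b--> D
D --b--> C
End in state C, which is an accepting state.

accepted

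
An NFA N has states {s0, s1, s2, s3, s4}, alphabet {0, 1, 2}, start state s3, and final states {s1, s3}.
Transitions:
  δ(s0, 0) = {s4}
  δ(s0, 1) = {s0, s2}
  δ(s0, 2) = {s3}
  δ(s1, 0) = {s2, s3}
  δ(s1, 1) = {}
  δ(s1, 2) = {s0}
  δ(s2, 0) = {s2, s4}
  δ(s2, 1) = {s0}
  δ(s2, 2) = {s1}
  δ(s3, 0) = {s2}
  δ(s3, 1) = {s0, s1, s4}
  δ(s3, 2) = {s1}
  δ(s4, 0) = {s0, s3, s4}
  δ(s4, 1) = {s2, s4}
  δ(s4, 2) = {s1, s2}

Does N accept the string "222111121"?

accepted

Start: {s3}
read 2: {s1}
read 2: {s0}
read 2: {s3}
read 1: {s0, s1, s4}
read 1: {s0, s2, s4}
read 1: {s0, s2, s4}
read 1: {s0, s2, s4}
read 2: {s1, s2, s3}
read 1: {s0, s1, s4}
Reachable ∩ accepting = {s1} — nonempty.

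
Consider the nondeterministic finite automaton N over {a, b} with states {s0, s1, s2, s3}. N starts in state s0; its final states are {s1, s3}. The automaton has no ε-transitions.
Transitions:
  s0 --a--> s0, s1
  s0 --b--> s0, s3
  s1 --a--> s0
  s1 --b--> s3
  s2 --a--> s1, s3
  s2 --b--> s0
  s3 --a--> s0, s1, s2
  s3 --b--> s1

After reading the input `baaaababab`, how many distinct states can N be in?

2

Start: {s0}
read b: {s0, s3}
read a: {s0, s1, s2}
read a: {s0, s1, s3}
read a: {s0, s1, s2}
read a: {s0, s1, s3}
read b: {s0, s1, s3}
read a: {s0, s1, s2}
read b: {s0, s3}
read a: {s0, s1, s2}
read b: {s0, s3}
Final reachable set {s0, s3} has 2 states.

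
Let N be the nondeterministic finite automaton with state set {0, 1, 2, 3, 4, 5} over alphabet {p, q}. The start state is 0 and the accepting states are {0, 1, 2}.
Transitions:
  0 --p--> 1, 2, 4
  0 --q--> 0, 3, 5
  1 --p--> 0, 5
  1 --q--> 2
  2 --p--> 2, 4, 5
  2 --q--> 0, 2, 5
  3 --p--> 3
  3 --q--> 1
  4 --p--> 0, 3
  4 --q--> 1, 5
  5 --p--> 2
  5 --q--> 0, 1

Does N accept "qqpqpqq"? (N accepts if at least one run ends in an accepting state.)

Start: {0}
read q: {0, 3, 5}
read q: {0, 1, 3, 5}
read p: {0, 1, 2, 3, 4, 5}
read q: {0, 1, 2, 3, 5}
read p: {0, 1, 2, 3, 4, 5}
read q: {0, 1, 2, 3, 5}
read q: {0, 1, 2, 3, 5}
Reachable ∩ accepting = {0, 1, 2} — nonempty.

accepted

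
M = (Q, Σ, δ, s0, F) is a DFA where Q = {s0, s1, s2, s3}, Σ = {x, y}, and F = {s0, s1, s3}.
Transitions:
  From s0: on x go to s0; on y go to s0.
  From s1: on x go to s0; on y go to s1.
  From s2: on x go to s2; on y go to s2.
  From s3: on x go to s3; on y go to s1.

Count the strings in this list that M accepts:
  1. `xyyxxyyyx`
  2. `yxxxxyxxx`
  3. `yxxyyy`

`xyyxxyyyx`: accepted
`yxxxxyxxx`: accepted
`yxxyyy`: accepted

3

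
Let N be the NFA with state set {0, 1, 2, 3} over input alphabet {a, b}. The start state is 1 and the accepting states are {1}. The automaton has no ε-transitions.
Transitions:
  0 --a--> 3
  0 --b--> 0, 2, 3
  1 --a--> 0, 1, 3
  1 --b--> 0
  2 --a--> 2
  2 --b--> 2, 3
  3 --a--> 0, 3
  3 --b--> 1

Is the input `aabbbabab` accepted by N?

accepted

Start: {1}
read a: {0, 1, 3}
read a: {0, 1, 3}
read b: {0, 1, 2, 3}
read b: {0, 1, 2, 3}
read b: {0, 1, 2, 3}
read a: {0, 1, 2, 3}
read b: {0, 1, 2, 3}
read a: {0, 1, 2, 3}
read b: {0, 1, 2, 3}
Reachable ∩ accepting = {1} — nonempty.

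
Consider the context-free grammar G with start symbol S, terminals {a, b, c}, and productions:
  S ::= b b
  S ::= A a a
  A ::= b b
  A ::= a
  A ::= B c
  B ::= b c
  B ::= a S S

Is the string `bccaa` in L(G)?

yes

S ⇒ Aaa ⇒ Bcaa ⇒ bccaa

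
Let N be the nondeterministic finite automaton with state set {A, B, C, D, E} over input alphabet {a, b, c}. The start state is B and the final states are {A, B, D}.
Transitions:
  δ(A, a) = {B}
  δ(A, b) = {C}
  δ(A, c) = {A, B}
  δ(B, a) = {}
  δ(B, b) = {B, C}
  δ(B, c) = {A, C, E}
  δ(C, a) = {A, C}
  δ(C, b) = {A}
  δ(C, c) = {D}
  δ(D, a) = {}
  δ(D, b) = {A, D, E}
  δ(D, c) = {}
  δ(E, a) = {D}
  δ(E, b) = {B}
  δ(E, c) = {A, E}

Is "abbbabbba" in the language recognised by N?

rejected

Start: {B}
read a: {}
The reachable set is empty and stays empty for the remaining 8 symbols.
Reachable ∩ accepting = {} — empty.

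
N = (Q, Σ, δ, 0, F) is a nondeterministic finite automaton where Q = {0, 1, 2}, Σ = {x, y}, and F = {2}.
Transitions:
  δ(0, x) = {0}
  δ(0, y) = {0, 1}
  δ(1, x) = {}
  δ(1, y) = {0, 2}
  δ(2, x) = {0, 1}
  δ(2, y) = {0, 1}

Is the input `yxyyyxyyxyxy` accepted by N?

accepted

Start: {0}
read y: {0, 1}
read x: {0}
read y: {0, 1}
read y: {0, 1, 2}
read y: {0, 1, 2}
read x: {0, 1}
read y: {0, 1, 2}
read y: {0, 1, 2}
read x: {0, 1}
read y: {0, 1, 2}
read x: {0, 1}
read y: {0, 1, 2}
Reachable ∩ accepting = {2} — nonempty.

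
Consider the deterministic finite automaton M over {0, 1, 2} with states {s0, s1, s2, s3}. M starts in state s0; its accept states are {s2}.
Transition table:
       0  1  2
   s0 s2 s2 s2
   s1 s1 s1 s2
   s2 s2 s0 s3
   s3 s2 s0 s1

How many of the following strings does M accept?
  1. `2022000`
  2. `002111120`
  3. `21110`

2

`2022000`: rejected
`002111120`: accepted
`21110`: accepted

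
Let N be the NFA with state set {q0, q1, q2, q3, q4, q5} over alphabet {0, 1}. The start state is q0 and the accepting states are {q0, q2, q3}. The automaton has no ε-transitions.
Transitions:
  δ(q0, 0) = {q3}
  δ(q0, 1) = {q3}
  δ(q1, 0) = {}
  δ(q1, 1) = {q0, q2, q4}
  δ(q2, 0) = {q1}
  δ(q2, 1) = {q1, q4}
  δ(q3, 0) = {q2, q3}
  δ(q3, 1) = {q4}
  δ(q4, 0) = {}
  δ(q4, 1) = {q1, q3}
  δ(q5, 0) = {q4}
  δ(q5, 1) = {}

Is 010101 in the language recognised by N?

Start: {q0}
read 0: {q3}
read 1: {q4}
read 0: {}
The reachable set is empty and stays empty for the remaining 3 symbols.
Reachable ∩ accepting = {} — empty.

rejected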